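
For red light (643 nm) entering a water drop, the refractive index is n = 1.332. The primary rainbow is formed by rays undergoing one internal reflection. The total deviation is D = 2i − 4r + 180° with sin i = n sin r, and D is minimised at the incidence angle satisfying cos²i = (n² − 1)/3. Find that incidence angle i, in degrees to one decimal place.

59.5°

cos²i = (1.332² − 1)/3 = (1.77422 − 1)/3 = 0.25807.
cos i = 0.50801, so i = 59.469°.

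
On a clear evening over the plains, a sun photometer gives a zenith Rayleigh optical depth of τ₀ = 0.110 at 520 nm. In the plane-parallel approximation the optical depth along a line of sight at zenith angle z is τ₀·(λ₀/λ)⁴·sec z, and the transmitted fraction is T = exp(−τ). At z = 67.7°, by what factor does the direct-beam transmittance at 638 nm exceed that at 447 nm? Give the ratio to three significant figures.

1.50

Airmass: sec 67.7° = 2.6354.
τ(638 nm) = 0.110 × (520/638)⁴ × 2.6354 = 0.110 × 0.4413 × 2.6354 = 0.1279.
τ(447 nm) = 0.110 × (520/447)⁴ × 2.6354 = 0.110 × 1.8314 × 2.6354 = 0.5309.
T(638)/T(447) = exp(τ_B − τ_A) = exp(0.4030) = 1.4963.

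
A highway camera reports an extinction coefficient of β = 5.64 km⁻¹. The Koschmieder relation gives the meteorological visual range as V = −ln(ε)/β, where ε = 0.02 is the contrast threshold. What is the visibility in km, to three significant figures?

V = −ln(0.02) / 5.64 = 3.912 / 5.64 = 0.6936 km.

0.694 km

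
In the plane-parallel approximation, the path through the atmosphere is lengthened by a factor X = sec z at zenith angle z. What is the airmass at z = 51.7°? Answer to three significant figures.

1.61

X = sec z = 1/cos 51.7° = 1/0.6198 = 1.6135.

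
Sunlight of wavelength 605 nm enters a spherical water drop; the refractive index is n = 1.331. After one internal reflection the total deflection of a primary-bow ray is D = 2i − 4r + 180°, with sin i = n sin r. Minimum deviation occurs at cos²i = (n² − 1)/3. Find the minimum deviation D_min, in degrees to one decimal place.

137.6°

cos²i = (1.77156 − 1)/3 = 0.25719; i = arccos(0.50714) = 59.527°.
sin r = sin 59.527°/1.331 = 0.64753; r = 40.356°.
D_min = 2·59.527° − 4·40.356° + 180° = 137.630°.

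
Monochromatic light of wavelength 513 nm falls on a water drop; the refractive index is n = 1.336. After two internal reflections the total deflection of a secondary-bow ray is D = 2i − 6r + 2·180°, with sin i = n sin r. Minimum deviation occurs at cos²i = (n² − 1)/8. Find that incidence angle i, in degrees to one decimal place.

71.7°

cos²i = (1.336² − 1)/8 = (1.78490 − 1)/8 = 0.09811.
cos i = 0.31323, so i = 71.746°.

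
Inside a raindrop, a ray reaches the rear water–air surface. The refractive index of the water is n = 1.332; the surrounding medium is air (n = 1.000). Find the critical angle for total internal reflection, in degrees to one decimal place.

sin θ_c = n_air / n = 1.000 / 1.332 = 0.7508.
θ_c = arcsin(0.7508) = 48.66°.

48.7°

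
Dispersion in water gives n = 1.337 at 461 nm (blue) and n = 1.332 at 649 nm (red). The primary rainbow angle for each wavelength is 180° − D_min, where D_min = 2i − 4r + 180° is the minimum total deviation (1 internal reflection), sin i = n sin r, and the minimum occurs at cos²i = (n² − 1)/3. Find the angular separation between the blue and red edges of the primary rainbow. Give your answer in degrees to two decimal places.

0.72°

At 461 nm (n = 1.337): cos²i = 0.26252 → i = 59.178°, r = 39.964°, D_min = 138.500°, rainbow angle = 41.500°.
At 649 nm (n = 1.332): cos²i = 0.25807 → i = 59.469°, r = 40.290°, D_min = 137.776°, rainbow angle = 42.224°.
Angular width = |41.500° − 42.224°| = 0.724°.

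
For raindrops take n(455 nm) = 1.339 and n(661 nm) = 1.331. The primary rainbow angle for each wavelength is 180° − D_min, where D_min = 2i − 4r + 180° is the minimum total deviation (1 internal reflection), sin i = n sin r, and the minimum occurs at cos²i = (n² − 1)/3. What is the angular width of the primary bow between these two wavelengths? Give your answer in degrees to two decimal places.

At 455 nm (n = 1.339): cos²i = 0.26431 → i = 59.062°, r = 39.834°, D_min = 138.786°, rainbow angle = 41.214°.
At 661 nm (n = 1.331): cos²i = 0.25719 → i = 59.527°, r = 40.356°, D_min = 137.630°, rainbow angle = 42.370°.
Angular width = |41.214° − 42.370°| = 1.156°.

1.16°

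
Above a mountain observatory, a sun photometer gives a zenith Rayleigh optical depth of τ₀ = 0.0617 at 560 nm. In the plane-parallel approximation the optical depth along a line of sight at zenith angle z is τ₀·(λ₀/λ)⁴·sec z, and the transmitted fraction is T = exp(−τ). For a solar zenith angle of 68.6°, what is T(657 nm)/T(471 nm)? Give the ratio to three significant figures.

1.28

Airmass: sec 68.6° = 2.7407.
τ(657 nm) = 0.0617 × (560/657)⁴ × 2.7407 = 0.0617 × 0.5278 × 2.7407 = 0.0893.
τ(471 nm) = 0.0617 × (560/471)⁴ × 2.7407 = 0.0617 × 1.9983 × 2.7407 = 0.3379.
T(657)/T(471) = exp(τ_B − τ_A) = exp(0.2487) = 1.2823.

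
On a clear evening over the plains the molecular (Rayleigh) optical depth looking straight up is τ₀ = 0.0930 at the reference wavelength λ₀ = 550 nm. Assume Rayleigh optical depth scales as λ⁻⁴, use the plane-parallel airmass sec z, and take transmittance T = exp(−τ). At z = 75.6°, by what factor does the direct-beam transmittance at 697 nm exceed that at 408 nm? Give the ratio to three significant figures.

Airmass: sec 75.6° = 4.0211.
τ(697 nm) = 0.0930 × (550/697)⁴ × 4.0211 = 0.0930 × 0.3877 × 4.0211 = 0.1450.
τ(408 nm) = 0.0930 × (550/408)⁴ × 4.0211 = 0.0930 × 3.3023 × 4.0211 = 1.2349.
T(697)/T(408) = exp(τ_B − τ_A) = exp(1.0899) = 2.9740.

2.97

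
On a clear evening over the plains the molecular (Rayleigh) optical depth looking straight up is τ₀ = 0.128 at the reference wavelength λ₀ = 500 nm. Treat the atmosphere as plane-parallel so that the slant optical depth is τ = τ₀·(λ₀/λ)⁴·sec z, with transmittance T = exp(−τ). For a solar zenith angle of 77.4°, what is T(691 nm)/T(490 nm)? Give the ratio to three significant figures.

Airmass: sec 77.4° = 4.5841.
τ(691 nm) = 0.128 × (500/691)⁴ × 4.5841 = 0.128 × 0.2741 × 4.5841 = 0.1609.
τ(490 nm) = 0.128 × (500/490)⁴ × 4.5841 = 0.128 × 1.0842 × 4.5841 = 0.6362.
T(691)/T(490) = exp(τ_B − τ_A) = exp(0.4753) = 1.6085.

1.61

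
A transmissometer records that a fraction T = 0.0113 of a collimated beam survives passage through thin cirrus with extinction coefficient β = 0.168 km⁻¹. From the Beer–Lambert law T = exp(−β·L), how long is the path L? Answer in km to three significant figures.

26.7 km

Beer–Lambert: T = exp(−βL) ⇒ L = −ln(T)/β = −ln(0.0113)/0.168 = 4.4830/0.168 = 26.68 km.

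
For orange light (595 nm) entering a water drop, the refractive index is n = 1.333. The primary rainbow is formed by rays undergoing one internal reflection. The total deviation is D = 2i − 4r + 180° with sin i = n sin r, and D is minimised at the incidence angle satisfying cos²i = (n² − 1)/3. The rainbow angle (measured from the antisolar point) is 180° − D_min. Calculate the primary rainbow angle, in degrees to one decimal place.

42.1°

cos²i = (1.77689 − 1)/3 = 0.25896; i = arccos(0.50888) = 59.410°.
sin r = sin 59.410°/1.333 = 0.64579; r = 40.225°.
D_min = 2·59.410° − 4·40.225° + 180° = 137.922°.
Rainbow angle = 180° − D_min = 42.078°.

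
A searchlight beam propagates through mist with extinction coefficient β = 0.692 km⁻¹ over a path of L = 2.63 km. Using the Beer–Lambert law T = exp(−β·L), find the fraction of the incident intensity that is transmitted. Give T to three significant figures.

0.162

τ = β·L = 0.692 × 2.63 = 1.8200.
T = exp(−1.8200) = 0.1620.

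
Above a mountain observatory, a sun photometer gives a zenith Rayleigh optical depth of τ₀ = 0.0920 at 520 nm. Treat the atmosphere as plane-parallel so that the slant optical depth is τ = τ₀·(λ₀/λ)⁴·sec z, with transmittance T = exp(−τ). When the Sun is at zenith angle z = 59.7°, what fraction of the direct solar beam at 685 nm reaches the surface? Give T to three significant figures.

0.941

sec 59.7° = 1.9821.
τ = 0.0920 × (520/685)⁴ × 1.9821 = 0.0920 × 0.3321 × 1.9821 = 0.0606.
T = exp(−0.0606) = 0.9412.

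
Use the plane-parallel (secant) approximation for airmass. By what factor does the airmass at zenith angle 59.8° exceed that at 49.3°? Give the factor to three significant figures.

1.30

X(59.8°)/X(49.3°) = sec 59.8° / sec 49.3° = cos 49.3° / cos 59.8° = 0.6521/0.5030 = 1.2964.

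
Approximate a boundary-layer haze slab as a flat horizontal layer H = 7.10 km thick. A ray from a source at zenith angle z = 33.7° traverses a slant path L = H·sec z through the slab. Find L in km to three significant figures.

8.53 km

sec z = 1/cos 33.7° = 1.2020.
L = 7.10 × 1.2020 = 8.534 km.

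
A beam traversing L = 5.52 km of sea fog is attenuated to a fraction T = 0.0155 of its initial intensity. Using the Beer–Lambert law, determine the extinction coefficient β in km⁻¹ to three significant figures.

0.755 km⁻¹

Beer–Lambert: T = exp(−βL) ⇒ β = −ln(T)/L = −ln(0.0155)/5.52 = 4.1669/5.52 = 0.7549 km⁻¹.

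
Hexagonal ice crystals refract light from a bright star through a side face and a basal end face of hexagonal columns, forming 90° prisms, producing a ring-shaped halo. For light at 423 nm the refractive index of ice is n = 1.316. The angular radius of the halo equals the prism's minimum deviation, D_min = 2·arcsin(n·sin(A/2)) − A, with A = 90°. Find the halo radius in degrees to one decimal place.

47.0°

n·sin(A/2) = 1.316 × sin 45° = 1.316 × 0.7071 = 0.9306.
D_min = 2·arcsin(0.9306) − 90° = 2 × 68.521° − 90° = 47.042°.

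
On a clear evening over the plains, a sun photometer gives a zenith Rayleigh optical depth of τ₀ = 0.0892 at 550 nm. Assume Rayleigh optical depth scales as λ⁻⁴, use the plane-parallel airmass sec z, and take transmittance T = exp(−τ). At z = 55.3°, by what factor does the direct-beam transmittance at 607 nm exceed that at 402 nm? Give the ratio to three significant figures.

Airmass: sec 55.3° = 1.7566.
τ(607 nm) = 0.0892 × (550/607)⁴ × 1.7566 = 0.0892 × 0.6741 × 1.7566 = 0.1056.
τ(402 nm) = 0.0892 × (550/402)⁴ × 1.7566 = 0.0892 × 3.5039 × 1.7566 = 0.5490.
T(607)/T(402) = exp(τ_B − τ_A) = exp(0.4434) = 1.5580.

1.56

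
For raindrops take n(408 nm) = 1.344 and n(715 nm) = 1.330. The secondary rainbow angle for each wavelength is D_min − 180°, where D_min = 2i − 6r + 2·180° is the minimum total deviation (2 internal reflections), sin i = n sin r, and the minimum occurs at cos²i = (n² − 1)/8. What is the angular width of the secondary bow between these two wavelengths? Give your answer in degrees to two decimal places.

At 408 nm (n = 1.344): cos²i = 0.10079 → i = 71.490°, r = 44.874°, D_min = 233.733°, rainbow angle = 53.733°.
At 715 nm (n = 1.330): cos²i = 0.09611 → i = 71.940°, r = 45.630°, D_min = 230.101°, rainbow angle = 50.101°.
Angular width = |53.733° − 50.101°| = 3.632°.

3.63°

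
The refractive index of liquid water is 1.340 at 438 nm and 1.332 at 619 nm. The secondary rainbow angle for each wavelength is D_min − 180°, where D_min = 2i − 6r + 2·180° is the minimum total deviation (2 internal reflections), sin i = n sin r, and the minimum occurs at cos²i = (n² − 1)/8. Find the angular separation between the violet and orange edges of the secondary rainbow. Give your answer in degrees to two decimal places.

2.08°

At 438 nm (n = 1.340): cos²i = 0.09945 → i = 71.618°, r = 45.088°, D_min = 232.709°, rainbow angle = 52.709°.
At 619 nm (n = 1.332): cos²i = 0.09678 → i = 71.875°, r = 45.520°, D_min = 230.628°, rainbow angle = 50.628°.
Angular width = |52.709° − 50.628°| = 2.080°.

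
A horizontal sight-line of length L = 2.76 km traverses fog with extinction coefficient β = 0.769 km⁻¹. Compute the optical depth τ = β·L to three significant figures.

2.12

τ = β·L = 0.769 × 2.76 = 2.1224.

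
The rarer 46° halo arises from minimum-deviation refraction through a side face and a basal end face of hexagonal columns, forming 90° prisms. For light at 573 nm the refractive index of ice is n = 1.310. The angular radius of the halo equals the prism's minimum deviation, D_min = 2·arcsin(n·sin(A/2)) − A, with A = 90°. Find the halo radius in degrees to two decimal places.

45.73°

n·sin(A/2) = 1.310 × sin 45° = 1.310 × 0.7071 = 0.9263.
D_min = 2·arcsin(0.9263) − 90° = 2 × 67.867° − 90° = 45.733°.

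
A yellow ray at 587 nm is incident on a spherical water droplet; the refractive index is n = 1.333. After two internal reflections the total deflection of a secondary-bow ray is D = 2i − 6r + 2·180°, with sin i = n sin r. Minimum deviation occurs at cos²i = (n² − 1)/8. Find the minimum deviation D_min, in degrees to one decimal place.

230.9°

cos²i = (1.77689 − 1)/8 = 0.09711; i = arccos(0.31163) = 71.843°.
sin r = sin 71.843°/1.333 = 0.71283; r = 45.466°.
D_min = 2·71.843° − 6·45.466° + 360° = 230.891°.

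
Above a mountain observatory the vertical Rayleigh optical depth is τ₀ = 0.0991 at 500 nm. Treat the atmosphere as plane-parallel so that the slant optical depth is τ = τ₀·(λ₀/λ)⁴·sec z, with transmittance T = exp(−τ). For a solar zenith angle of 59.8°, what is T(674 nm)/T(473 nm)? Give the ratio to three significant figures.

1.20

Airmass: sec 59.8° = 1.9880.
τ(674 nm) = 0.0991 × (500/674)⁴ × 1.9880 = 0.0991 × 0.3029 × 1.9880 = 0.0597.
τ(473 nm) = 0.0991 × (500/473)⁴ × 1.9880 = 0.0991 × 1.2486 × 1.9880 = 0.2460.
T(674)/T(473) = exp(τ_B − τ_A) = exp(0.1863) = 1.2048.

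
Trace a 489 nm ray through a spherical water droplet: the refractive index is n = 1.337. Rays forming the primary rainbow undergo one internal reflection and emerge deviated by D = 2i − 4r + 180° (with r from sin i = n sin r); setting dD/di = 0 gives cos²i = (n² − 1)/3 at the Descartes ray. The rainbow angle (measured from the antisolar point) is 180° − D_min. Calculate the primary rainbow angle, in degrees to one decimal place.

cos²i = (1.78757 − 1)/3 = 0.26252; i = arccos(0.51237) = 59.178°.
sin r = sin 59.178°/1.337 = 0.64231; r = 39.964°.
D_min = 2·59.178° − 4·39.964° + 180° = 138.500°.
Rainbow angle = 180° − D_min = 41.500°.

41.5°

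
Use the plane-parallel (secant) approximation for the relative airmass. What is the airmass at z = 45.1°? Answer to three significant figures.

X = sec z = 1/cos 45.1° = 1/0.7059 = 1.4167.

1.42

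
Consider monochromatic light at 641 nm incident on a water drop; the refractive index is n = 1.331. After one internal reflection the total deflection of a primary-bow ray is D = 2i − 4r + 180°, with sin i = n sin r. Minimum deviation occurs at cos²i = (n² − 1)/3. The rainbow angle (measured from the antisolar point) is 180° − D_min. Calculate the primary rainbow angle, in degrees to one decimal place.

42.4°

cos²i = (1.77156 − 1)/3 = 0.25719; i = arccos(0.50714) = 59.527°.
sin r = sin 59.527°/1.331 = 0.64753; r = 40.356°.
D_min = 2·59.527° − 4·40.356° + 180° = 137.630°.
Rainbow angle = 180° − D_min = 42.370°.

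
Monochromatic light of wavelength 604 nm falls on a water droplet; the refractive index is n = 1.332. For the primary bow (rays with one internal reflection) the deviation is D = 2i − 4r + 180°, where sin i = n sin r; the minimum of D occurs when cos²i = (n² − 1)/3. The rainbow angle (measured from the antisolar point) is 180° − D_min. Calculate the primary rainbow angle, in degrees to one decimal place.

cos²i = (1.77422 − 1)/3 = 0.25807; i = arccos(0.50801) = 59.469°.
sin r = sin 59.469°/1.332 = 0.64666; r = 40.290°.
D_min = 2·59.469° − 4·40.290° + 180° = 137.776°.
Rainbow angle = 180° − D_min = 42.224°.

42.2°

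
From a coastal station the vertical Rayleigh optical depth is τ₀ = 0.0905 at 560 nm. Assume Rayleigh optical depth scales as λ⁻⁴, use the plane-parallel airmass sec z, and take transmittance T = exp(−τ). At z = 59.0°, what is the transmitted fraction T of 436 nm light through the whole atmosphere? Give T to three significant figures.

sec 59.0° = 1.9416.
τ = 0.0905 × (560/436)⁴ × 1.9416 = 0.0905 × 2.7215 × 1.9416 = 0.4782.
T = exp(−0.4782) = 0.6199.

0.620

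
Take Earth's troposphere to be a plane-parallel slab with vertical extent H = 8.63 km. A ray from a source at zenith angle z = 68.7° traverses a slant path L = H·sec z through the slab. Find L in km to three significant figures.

sec z = 1/cos 68.7° = 2.7529.
L = 8.63 × 2.7529 = 23.758 km.

23.8 km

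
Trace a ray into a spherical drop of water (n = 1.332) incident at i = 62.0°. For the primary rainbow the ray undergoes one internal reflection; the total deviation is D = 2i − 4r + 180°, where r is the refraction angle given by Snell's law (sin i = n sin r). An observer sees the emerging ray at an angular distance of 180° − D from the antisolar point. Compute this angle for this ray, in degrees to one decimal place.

sin r = sin 62.0° / 1.332 = 0.8829/1.332 = 0.6629; r = 41.52°.
D = 2·62.0° − 4·41.52° + 180° = 124.00° − 166.08° + 180° = 137.92°.
Angle from antisolar point = 180° − D = 42.08°.

42.1°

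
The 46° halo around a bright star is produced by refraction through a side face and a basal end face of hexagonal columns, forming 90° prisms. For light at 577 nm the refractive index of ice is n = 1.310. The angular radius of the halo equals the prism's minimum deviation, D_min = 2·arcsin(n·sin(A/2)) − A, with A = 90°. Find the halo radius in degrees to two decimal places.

45.73°

n·sin(A/2) = 1.310 × sin 45° = 1.310 × 0.7071 = 0.9263.
D_min = 2·arcsin(0.9263) − 90° = 2 × 67.867° − 90° = 45.733°.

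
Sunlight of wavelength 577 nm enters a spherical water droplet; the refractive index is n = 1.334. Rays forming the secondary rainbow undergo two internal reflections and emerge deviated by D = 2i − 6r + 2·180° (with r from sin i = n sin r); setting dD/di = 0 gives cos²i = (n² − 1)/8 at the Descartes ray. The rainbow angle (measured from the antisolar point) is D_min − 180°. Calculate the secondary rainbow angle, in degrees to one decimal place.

cos²i = (1.77956 − 1)/8 = 0.09744; i = arccos(0.31216) = 71.810°.
sin r = sin 71.810°/1.334 = 0.71217; r = 45.411°.
D_min = 2·71.810° − 6·45.411° + 360° = 231.153°.
Rainbow angle = D_min − 180° = 51.153°.

51.2°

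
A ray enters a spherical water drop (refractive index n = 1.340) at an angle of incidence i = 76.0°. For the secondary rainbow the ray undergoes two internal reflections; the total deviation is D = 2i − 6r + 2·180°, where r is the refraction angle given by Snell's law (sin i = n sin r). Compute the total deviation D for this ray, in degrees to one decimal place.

sin r = sin 76.0° / 1.340 = 0.9703/1.340 = 0.7241; r = 46.39°.
D = 2·76.0° − 6·46.39° + 2·180° = 152.00° − 278.36° + 360° = 233.64°.

233.6°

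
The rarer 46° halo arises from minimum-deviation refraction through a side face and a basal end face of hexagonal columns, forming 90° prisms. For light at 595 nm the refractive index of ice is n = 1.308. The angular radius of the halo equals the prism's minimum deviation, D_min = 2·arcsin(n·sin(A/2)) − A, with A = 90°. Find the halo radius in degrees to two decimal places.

45.31°

n·sin(A/2) = 1.308 × sin 45° = 1.308 × 0.7071 = 0.9249.
D_min = 2·arcsin(0.9249) − 90° = 2 × 67.653° − 90° = 45.305°.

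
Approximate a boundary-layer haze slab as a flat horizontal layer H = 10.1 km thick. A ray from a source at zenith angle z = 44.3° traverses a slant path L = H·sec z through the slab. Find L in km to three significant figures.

14.1 km

sec z = 1/cos 44.3° = 1.3972.
L = 10.1 × 1.3972 = 14.112 km.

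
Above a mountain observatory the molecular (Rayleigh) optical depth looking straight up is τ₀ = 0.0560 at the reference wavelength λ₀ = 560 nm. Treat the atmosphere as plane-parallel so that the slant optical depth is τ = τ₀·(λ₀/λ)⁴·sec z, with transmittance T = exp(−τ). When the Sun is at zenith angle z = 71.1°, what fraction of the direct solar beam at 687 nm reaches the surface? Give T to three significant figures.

0.927

sec 71.1° = 3.0872.
τ = 0.0560 × (560/687)⁴ × 3.0872 = 0.0560 × 0.4415 × 3.0872 = 0.0763.
T = exp(−0.0763) = 0.9265.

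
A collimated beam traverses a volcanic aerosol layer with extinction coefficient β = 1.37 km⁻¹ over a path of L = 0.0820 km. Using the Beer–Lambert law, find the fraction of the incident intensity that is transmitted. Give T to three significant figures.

0.894

τ = β·L = 1.37 × 0.0820 = 0.1123.
T = exp(−0.1123) = 0.8937.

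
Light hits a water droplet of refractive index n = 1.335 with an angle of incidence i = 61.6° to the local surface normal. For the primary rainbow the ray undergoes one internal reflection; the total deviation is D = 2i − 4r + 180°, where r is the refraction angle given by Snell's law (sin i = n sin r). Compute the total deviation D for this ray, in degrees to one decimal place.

138.3°

sin r = sin 61.6° / 1.335 = 0.8796/1.335 = 0.6589; r = 41.22°.
D = 2·61.6° − 4·41.22° + 180° = 123.20° − 164.87° + 180° = 138.33°.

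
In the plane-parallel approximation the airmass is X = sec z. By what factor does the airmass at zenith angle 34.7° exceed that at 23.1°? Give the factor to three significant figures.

X(34.7°)/X(23.1°) = sec 34.7° / sec 23.1° = cos 23.1° / cos 34.7° = 0.9198/0.8221 = 1.1188.

1.12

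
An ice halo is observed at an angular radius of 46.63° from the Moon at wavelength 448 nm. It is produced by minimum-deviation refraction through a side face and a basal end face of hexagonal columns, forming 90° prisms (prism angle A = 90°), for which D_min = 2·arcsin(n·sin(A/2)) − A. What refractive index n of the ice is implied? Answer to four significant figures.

Rearranging: n = sin((D_min + A)/2) / sin(A/2).
(D_min + A)/2 = (46.63° + 90°)/2 = 68.315°.
n = sin 68.315° / sin 45° = 0.9292 / 0.7071 = 1.3141.

1.314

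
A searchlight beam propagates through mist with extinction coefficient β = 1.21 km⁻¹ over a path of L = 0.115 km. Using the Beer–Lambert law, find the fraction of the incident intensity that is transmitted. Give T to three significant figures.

τ = β·L = 1.21 × 0.115 = 0.1391.
T = exp(−0.1391) = 0.8701.

0.870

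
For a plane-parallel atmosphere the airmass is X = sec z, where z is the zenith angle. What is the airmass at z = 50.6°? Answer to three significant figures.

X = sec z = 1/cos 50.6° = 1/0.6347 = 1.5755.

1.58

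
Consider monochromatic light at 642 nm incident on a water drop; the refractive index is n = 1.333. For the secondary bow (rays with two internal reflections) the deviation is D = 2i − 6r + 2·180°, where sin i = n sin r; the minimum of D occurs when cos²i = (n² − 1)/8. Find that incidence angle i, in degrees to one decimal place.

cos²i = (1.333² − 1)/8 = (1.77689 − 1)/8 = 0.09711.
cos i = 0.31163, so i = 71.843°.

71.8°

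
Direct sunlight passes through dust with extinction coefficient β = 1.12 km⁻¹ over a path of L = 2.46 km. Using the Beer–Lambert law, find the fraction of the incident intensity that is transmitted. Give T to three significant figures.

0.0636

τ = β·L = 1.12 × 2.46 = 2.7552.
T = exp(−2.7552) = 0.0636.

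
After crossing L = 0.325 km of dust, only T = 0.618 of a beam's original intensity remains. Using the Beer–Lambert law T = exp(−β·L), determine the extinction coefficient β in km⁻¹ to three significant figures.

Beer–Lambert: T = exp(−βL) ⇒ β = −ln(T)/L = −ln(0.618)/0.325 = 0.4813/0.325 = 1.481 km⁻¹.

1.48 km⁻¹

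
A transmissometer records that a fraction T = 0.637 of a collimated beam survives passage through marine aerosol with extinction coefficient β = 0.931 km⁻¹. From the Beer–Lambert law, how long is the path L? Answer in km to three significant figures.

Beer–Lambert: T = exp(−βL) ⇒ L = −ln(T)/β = −ln(0.637)/0.931 = 0.4510/0.931 = 0.4844 km.

0.484 km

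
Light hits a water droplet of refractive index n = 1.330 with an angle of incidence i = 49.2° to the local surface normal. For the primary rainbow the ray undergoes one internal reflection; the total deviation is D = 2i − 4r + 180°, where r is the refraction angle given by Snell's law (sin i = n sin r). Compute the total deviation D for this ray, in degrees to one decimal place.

139.6°

sin r = sin 49.2° / 1.330 = 0.7570/1.330 = 0.5692; r = 34.69°.
D = 2·49.2° − 4·34.69° + 180° = 98.40° − 138.77° + 180° = 139.63°.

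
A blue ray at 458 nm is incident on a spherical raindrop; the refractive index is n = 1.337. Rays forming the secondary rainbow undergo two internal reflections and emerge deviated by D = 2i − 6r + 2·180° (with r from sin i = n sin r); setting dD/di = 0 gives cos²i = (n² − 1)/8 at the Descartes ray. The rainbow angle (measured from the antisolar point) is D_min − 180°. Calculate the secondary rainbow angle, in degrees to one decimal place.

cos²i = (1.78757 − 1)/8 = 0.09845; i = arccos(0.31376) = 71.714°.
sin r = sin 71.714°/1.337 = 0.71017; r = 45.249°.
D_min = 2·71.714° − 6·45.249° + 360° = 231.934°.
Rainbow angle = D_min − 180° = 51.934°.

51.9°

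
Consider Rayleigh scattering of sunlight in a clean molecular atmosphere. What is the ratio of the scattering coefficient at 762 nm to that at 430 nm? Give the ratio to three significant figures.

Rayleigh scattering ∝ λ⁻⁴, so the ratio of coefficients is the inverse fourth power of the wavelength ratio.
σ(762)/σ(430) = (430/762)⁴ = (0.5643)⁴ = 0.1014.

0.101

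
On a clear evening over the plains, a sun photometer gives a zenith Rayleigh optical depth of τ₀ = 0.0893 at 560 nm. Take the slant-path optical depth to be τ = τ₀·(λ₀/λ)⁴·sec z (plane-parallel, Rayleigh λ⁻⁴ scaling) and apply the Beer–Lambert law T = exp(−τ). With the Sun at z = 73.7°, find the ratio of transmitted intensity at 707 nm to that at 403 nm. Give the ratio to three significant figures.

2.89

Airmass: sec 73.7° = 3.5629.
τ(707 nm) = 0.0893 × (560/707)⁴ × 3.5629 = 0.0893 × 0.3936 × 3.5629 = 0.1252.
τ(403 nm) = 0.0893 × (560/403)⁴ × 3.5629 = 0.0893 × 3.7285 × 3.5629 = 1.1863.
T(707)/T(403) = exp(τ_B − τ_A) = exp(1.0611) = 2.8894.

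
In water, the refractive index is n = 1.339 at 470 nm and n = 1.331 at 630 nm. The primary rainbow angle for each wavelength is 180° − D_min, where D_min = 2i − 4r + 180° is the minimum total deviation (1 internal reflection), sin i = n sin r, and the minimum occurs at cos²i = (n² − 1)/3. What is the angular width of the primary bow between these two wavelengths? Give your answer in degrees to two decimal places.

1.16°

At 470 nm (n = 1.339): cos²i = 0.26431 → i = 59.062°, r = 39.834°, D_min = 138.786°, rainbow angle = 41.214°.
At 630 nm (n = 1.331): cos²i = 0.25719 → i = 59.527°, r = 40.356°, D_min = 137.630°, rainbow angle = 42.370°.
Angular width = |41.214° − 42.370°| = 1.156°.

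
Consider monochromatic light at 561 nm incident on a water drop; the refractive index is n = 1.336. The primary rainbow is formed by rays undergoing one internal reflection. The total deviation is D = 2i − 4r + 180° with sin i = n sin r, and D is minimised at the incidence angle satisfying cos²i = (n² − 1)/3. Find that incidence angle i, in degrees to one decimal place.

59.2°

cos²i = (1.336² − 1)/3 = (1.78490 − 1)/3 = 0.26163.
cos i = 0.51150, so i = 59.236°.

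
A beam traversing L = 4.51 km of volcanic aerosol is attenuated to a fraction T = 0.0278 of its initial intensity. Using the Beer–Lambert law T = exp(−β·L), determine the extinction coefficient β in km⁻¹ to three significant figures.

Beer–Lambert: T = exp(−βL) ⇒ β = −ln(T)/L = −ln(0.0278)/4.51 = 3.5827/4.51 = 0.7944 km⁻¹.

0.794 km⁻¹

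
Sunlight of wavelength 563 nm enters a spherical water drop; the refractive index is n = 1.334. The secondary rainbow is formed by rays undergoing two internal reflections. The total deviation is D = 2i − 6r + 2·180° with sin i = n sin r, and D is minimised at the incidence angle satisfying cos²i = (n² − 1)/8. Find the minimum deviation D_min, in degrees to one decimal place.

231.2°

cos²i = (1.77956 − 1)/8 = 0.09744; i = arccos(0.31216) = 71.810°.
sin r = sin 71.810°/1.334 = 0.71217; r = 45.411°.
D_min = 2·71.810° − 6·45.411° + 360° = 231.153°.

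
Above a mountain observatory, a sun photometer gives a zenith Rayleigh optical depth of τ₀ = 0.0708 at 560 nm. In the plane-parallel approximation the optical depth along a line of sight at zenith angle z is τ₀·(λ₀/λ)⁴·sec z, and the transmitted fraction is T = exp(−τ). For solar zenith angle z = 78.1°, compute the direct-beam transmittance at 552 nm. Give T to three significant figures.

0.695

sec 78.1° = 4.8496.
τ = 0.0708 × (560/552)⁴ × 4.8496 = 0.0708 × 1.0592 × 4.8496 = 0.3637.
T = exp(−0.3637) = 0.6951.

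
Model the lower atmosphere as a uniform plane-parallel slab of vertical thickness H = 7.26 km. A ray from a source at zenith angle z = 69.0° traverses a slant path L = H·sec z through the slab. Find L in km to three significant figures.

sec z = 1/cos 69.0° = 2.7904.
L = 7.26 × 2.7904 = 20.259 km.

20.3 km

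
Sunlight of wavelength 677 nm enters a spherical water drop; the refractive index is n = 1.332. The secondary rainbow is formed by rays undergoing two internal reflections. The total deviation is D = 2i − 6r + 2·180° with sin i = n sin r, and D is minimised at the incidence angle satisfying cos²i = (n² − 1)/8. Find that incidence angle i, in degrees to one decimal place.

cos²i = (1.332² − 1)/8 = (1.77422 − 1)/8 = 0.09678.
cos i = 0.31109, so i = 71.875°.

71.9°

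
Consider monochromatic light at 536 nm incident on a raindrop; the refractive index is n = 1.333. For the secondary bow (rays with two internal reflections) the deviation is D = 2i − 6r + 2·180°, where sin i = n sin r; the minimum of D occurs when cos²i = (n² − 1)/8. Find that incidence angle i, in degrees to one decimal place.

71.8°

cos²i = (1.333² − 1)/8 = (1.77689 − 1)/8 = 0.09711.
cos i = 0.31163, so i = 71.843°.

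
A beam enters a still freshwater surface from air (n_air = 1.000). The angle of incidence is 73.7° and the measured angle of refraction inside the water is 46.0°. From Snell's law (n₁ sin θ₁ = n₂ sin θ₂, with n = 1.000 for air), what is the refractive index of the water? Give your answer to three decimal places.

1.334

n = sin θ_i / sin θ_r = sin 73.7° / sin 46.0° = 0.9598 / 0.7193 = 1.3343.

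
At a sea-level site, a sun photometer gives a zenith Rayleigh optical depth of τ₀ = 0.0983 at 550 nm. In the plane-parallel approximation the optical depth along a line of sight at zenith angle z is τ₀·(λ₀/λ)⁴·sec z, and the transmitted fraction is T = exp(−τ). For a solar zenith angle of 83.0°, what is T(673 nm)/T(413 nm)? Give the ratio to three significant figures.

Airmass: sec 83.0° = 8.2055.
τ(673 nm) = 0.0983 × (550/673)⁴ × 8.2055 = 0.0983 × 0.4461 × 8.2055 = 0.3598.
τ(413 nm) = 0.0983 × (550/413)⁴ × 8.2055 = 0.0983 × 3.1452 × 8.2055 = 2.5369.
T(673)/T(413) = exp(τ_B − τ_A) = exp(2.1771) = 8.8211.

8.82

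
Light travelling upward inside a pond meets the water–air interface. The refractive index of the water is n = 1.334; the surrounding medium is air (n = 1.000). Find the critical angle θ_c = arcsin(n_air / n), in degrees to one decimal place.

48.6°

sin θ_c = n_air / n = 1.000 / 1.334 = 0.7496.
θ_c = arcsin(0.7496) = 48.56°.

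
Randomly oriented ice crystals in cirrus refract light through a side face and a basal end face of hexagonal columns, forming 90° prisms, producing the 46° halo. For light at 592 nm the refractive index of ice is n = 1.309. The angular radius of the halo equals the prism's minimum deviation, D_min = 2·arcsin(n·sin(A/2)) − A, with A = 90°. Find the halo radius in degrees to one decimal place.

45.5°

n·sin(A/2) = 1.309 × sin 45° = 1.309 × 0.7071 = 0.9256.
D_min = 2·arcsin(0.9256) − 90° = 2 × 67.759° − 90° = 45.519°.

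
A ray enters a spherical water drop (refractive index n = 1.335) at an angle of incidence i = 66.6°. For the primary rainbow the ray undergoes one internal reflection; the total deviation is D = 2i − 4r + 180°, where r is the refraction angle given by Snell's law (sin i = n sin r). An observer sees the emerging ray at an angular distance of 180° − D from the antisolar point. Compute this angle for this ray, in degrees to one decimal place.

40.5°

sin r = sin 66.6° / 1.335 = 0.9178/1.335 = 0.6875; r = 43.43°.
D = 2·66.6° − 4·43.43° + 180° = 133.20° − 173.72° + 180° = 139.48°.
Angle from antisolar point = 180° − D = 40.52°.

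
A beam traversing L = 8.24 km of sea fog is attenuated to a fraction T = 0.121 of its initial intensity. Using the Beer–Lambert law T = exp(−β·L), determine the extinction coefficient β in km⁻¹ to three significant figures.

Beer–Lambert: T = exp(−βL) ⇒ β = −ln(T)/L = −ln(0.121)/8.24 = 2.1120/8.24 = 0.2563 km⁻¹.

0.256 km⁻¹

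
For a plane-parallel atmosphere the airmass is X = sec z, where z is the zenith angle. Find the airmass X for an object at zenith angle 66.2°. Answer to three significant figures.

X = sec z = 1/cos 66.2° = 1/0.4035 = 2.4780.

2.48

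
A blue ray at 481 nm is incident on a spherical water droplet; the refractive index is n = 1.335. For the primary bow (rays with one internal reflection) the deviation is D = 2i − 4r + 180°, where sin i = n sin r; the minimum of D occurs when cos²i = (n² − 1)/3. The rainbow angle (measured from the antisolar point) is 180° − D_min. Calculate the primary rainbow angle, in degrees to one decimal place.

41.8°

cos²i = (1.78222 − 1)/3 = 0.26074; i = arccos(0.51063) = 59.294°.
sin r = sin 59.294°/1.335 = 0.64405; r = 40.094°.
D_min = 2·59.294° − 4·40.094° + 180° = 138.212°.
Rainbow angle = 180° − D_min = 41.788°.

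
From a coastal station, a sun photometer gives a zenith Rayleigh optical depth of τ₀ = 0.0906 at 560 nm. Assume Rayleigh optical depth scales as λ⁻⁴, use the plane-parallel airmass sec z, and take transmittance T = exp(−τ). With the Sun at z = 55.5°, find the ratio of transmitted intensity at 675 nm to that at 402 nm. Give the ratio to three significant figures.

1.69

Airmass: sec 55.5° = 1.7655.
τ(675 nm) = 0.0906 × (560/675)⁴ × 1.7655 = 0.0906 × 0.4737 × 1.7655 = 0.0758.
τ(402 nm) = 0.0906 × (560/402)⁴ × 1.7655 = 0.0906 × 3.7657 × 1.7655 = 0.6023.
T(675)/T(402) = exp(τ_B − τ_A) = exp(0.5266) = 1.6931.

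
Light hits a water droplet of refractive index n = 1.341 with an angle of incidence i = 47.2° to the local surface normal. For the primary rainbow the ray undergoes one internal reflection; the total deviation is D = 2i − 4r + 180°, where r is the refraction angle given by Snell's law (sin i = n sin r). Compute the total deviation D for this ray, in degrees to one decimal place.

141.7°

sin r = sin 47.2° / 1.341 = 0.7337/1.341 = 0.5472; r = 33.17°.
D = 2·47.2° − 4·33.17° + 180° = 94.40° − 132.69° + 180° = 141.71°.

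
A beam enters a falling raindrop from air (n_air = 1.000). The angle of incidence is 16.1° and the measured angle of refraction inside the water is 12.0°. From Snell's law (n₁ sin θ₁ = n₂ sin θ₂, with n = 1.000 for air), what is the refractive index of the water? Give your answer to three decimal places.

n = sin θ_i / sin θ_r = sin 16.1° / sin 12.0° = 0.2773 / 0.2079 = 1.3338.

1.334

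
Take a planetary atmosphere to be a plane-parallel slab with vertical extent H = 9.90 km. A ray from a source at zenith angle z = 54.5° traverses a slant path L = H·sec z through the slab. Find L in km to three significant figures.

sec z = 1/cos 54.5° = 1.7221.
L = 9.90 × 1.7221 = 17.048 km.

17.0 km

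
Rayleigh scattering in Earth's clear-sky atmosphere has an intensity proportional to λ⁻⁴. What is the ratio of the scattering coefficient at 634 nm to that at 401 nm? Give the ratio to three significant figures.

0.160

Rayleigh scattering ∝ λ⁻⁴, so the ratio of coefficients is the inverse fourth power of the wavelength ratio.
σ(634)/σ(401) = (401/634)⁴ = (0.6325)⁴ = 0.16.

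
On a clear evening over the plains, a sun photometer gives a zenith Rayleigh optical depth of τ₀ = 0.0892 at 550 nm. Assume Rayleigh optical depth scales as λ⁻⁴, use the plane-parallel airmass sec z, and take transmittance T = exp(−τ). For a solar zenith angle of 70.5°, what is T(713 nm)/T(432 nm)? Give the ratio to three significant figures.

1.84

Airmass: sec 70.5° = 2.9957.
τ(713 nm) = 0.0892 × (550/713)⁴ × 2.9957 = 0.0892 × 0.3541 × 2.9957 = 0.0946.
τ(432 nm) = 0.0892 × (550/432)⁴ × 2.9957 = 0.0892 × 2.6273 × 2.9957 = 0.7021.
T(713)/T(432) = exp(τ_B − τ_A) = exp(0.6075) = 1.8358.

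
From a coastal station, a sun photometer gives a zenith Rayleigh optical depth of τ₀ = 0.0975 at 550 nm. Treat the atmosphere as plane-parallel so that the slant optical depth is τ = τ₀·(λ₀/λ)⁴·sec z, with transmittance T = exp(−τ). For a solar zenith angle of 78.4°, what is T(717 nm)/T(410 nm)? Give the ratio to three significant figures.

Airmass: sec 78.4° = 4.9732.
τ(717 nm) = 0.0975 × (550/717)⁴ × 4.9732 = 0.0975 × 0.3462 × 4.9732 = 0.1679.
τ(410 nm) = 0.0975 × (550/410)⁴ × 4.9732 = 0.0975 × 3.2383 × 4.9732 = 1.5702.
T(717)/T(410) = exp(τ_B − τ_A) = exp(1.4023) = 4.0646.

4.06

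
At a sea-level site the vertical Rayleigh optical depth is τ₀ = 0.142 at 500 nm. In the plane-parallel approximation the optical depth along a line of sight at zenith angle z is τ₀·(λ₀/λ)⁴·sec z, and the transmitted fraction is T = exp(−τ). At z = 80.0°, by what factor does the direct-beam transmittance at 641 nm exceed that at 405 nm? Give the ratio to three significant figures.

4.94

Airmass: sec 80.0° = 5.7588.
τ(641 nm) = 0.142 × (500/641)⁴ × 5.7588 = 0.142 × 0.3702 × 5.7588 = 0.3027.
τ(405 nm) = 0.142 × (500/405)⁴ × 5.7588 = 0.142 × 2.3231 × 5.7588 = 1.8997.
T(641)/T(405) = exp(τ_B − τ_A) = exp(1.5969) = 4.9379.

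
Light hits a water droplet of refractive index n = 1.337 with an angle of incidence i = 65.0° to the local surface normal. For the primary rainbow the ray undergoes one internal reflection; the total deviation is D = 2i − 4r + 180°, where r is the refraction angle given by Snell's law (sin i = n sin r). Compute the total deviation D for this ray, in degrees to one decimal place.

139.3°

sin r = sin 65.0° / 1.337 = 0.9063/1.337 = 0.6779; r = 42.68°.
D = 2·65.0° − 4·42.68° + 180° = 130.00° − 170.71° + 180° = 139.29°.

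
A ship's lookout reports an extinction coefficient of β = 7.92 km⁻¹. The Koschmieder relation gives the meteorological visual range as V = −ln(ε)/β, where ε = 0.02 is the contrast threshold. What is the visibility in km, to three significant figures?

V = −ln(0.02) / 7.92 = 3.912 / 7.92 = 0.4939 km.

0.494 km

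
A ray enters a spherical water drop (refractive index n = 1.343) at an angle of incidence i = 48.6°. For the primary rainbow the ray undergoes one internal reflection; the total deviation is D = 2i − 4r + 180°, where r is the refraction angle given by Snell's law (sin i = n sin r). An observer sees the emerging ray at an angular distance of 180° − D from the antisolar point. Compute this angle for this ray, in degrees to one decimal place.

38.6°

sin r = sin 48.6° / 1.343 = 0.7501/1.343 = 0.5585; r = 33.95°.
D = 2·48.6° − 4·33.95° + 180° = 97.20° − 135.82° + 180° = 141.38°.
Angle from antisolar point = 180° − D = 38.62°.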